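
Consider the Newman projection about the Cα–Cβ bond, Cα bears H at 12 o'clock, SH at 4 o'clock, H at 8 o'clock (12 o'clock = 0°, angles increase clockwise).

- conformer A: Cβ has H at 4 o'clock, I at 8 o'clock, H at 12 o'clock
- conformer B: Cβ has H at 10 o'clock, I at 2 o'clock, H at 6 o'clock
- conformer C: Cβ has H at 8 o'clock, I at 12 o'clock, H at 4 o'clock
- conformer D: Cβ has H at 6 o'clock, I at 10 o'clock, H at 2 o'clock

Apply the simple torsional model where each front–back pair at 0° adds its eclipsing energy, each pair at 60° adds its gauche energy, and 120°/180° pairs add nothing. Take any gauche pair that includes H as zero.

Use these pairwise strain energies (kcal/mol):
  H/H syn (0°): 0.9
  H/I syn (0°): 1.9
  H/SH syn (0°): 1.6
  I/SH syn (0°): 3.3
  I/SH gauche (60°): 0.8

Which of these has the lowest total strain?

A (eclipsed): H(0°)/H(0°) eclipsed 0.9; SH(120°)/H(120°) eclipsed 1.6; H(240°)/I(240°) eclipsed 1.9 → 4.4 kcal/mol.
B (staggered): SH(120°)/I(60°) gauche 0.8 → 0.8 kcal/mol.
C (eclipsed): H(0°)/I(0°) eclipsed 1.9; SH(120°)/H(120°) eclipsed 1.6; H(240°)/H(240°) eclipsed 0.9 → 4.4 kcal/mol.
D (staggered): no non-H gauche contacts → 0.0 kcal/mol.
D has the lowest total (0.0 kcal/mol).

D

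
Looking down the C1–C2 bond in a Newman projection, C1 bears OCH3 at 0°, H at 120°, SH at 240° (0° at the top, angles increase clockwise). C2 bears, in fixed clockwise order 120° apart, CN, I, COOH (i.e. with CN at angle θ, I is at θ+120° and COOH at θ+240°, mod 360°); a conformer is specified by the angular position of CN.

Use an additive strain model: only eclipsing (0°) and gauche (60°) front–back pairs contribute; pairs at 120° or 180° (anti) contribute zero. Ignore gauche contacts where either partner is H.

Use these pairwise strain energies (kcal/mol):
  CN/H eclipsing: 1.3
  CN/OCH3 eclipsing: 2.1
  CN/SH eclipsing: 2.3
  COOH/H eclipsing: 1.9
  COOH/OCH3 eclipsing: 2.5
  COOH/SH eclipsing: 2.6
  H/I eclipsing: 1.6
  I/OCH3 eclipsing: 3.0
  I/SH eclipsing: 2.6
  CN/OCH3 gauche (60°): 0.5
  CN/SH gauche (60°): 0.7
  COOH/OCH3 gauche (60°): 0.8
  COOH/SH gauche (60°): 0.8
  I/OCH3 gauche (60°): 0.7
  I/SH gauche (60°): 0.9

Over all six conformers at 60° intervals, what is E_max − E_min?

4.5 kcal/mol

CN at 0° (eclipsed): OCH3–CN eclipsed, H–I eclipsed, SH–COOH eclipsed; 2.1 + 1.6 + 2.6 = 6.3 kcal/mol.
CN at 60° (staggered): OCH3–CN gauche, OCH3–COOH gauche, SH–I gauche, SH–COOH gauche; 0.5 + 0.8 + 0.9 + 0.8 = 3.0 kcal/mol.
CN at 120° (eclipsed): OCH3–COOH eclipsed, H–CN eclipsed, SH–I eclipsed; 2.5 + 1.3 + 2.6 = 6.4 kcal/mol.
CN at 180° (staggered): OCH3–I gauche, OCH3–COOH gauche, SH–CN gauche, SH–I gauche; 0.7 + 0.8 + 0.7 + 0.9 = 3.1 kcal/mol.
CN at 240° (eclipsed): OCH3–I eclipsed, H–COOH eclipsed, SH–CN eclipsed; 3.0 + 1.9 + 2.3 = 7.2 kcal/mol.
CN at 300° (staggered): OCH3–CN gauche, OCH3–I gauche, SH–CN gauche, SH–COOH gauche; 0.5 + 0.7 + 0.7 + 0.8 = 2.7 kcal/mol.
Max at 240° (7.2 kcal/mol), min at 300° (2.7 kcal/mol); barrier = 4.5 kcal/mol.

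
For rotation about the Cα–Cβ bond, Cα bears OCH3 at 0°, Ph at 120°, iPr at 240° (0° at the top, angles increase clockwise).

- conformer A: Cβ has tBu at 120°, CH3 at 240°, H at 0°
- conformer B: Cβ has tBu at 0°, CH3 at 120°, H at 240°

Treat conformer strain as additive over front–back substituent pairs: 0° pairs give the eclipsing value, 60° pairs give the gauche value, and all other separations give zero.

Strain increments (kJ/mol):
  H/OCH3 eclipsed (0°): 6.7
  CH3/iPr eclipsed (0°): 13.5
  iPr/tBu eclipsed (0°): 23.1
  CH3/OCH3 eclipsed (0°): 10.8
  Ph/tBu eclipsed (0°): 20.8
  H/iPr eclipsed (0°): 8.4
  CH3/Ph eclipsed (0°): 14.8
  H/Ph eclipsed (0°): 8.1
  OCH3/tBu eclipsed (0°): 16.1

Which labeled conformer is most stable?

B

A (eclipsed): OCH3–H eclipsed, Ph–tBu eclipsed, iPr–CH3 eclipsed; 6.7 + 20.8 + 13.5 = 41.0 kJ/mol.
B (eclipsed): OCH3–tBu eclipsed, Ph–CH3 eclipsed, iPr–H eclipsed; 16.1 + 14.8 + 8.4 = 39.3 kJ/mol.
B has the lowest total (39.3 kJ/mol).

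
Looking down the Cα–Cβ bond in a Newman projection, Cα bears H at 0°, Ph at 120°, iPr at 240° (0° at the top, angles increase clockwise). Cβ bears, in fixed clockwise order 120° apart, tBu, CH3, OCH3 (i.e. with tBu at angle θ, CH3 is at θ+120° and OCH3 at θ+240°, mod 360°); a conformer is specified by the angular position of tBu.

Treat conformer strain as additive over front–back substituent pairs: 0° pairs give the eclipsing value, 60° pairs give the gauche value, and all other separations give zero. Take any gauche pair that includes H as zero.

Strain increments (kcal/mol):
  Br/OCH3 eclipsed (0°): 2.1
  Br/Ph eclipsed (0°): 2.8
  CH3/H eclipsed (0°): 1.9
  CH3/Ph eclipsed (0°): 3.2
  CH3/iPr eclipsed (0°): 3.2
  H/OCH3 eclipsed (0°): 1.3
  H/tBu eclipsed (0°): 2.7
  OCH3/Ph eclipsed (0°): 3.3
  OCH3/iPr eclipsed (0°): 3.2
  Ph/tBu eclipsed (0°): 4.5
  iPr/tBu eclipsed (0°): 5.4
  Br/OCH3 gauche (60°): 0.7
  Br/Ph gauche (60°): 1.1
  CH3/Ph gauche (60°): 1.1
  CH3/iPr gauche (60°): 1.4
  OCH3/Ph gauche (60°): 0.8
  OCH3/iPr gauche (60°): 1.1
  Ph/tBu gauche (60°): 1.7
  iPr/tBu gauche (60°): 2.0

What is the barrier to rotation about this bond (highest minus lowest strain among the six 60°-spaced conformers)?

5.6 kcal/mol

tBu at 0° (eclipsed): H(0°)/tBu(0°) eclipsed 2.7; Ph(120°)/CH3(120°) eclipsed 3.2; iPr(240°)/OCH3(240°) eclipsed 3.2 → 9.1 kcal/mol.
tBu at 60° (staggered): Ph(120°)/tBu(60°) gauche 1.7; Ph(120°)/CH3(180°) gauche 1.1; iPr(240°)/CH3(180°) gauche 1.4; iPr(240°)/OCH3(300°) gauche 1.1 → 5.3 kcal/mol.
tBu at 120° (eclipsed): H(0°)/OCH3(0°) eclipsed 1.3; Ph(120°)/tBu(120°) eclipsed 4.5; iPr(240°)/CH3(240°) eclipsed 3.2 → 9.0 kcal/mol.
tBu at 180° (staggered): Ph(120°)/tBu(180°) gauche 1.7; Ph(120°)/OCH3(60°) gauche 0.8; iPr(240°)/tBu(180°) gauche 2.0; iPr(240°)/CH3(300°) gauche 1.4 → 5.9 kcal/mol.
tBu at 240° (eclipsed): H(0°)/CH3(0°) eclipsed 1.9; Ph(120°)/OCH3(120°) eclipsed 3.3; iPr(240°)/tBu(240°) eclipsed 5.4 → 10.6 kcal/mol.
tBu at 300° (staggered): Ph(120°)/CH3(60°) gauche 1.1; Ph(120°)/OCH3(180°) gauche 0.8; iPr(240°)/tBu(300°) gauche 2.0; iPr(240°)/OCH3(180°) gauche 1.1 → 5.0 kcal/mol.
Max at 240° (10.6 kcal/mol), min at 300° (5.0 kcal/mol); barrier = 5.6 kcal/mol.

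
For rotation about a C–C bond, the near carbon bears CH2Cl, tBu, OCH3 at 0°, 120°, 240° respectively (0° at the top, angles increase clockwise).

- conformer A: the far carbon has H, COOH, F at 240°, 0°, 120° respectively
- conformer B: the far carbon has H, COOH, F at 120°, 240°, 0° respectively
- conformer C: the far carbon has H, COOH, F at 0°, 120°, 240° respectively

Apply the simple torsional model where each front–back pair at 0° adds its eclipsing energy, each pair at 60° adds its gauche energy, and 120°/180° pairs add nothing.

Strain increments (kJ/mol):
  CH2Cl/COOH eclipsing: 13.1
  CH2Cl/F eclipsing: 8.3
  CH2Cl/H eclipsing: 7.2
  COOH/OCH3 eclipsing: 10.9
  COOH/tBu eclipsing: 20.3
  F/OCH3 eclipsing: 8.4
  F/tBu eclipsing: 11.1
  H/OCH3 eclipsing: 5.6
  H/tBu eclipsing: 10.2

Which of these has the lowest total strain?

B

A is eclipsed. CH2Cl at 0° is eclipsed with COOH at 0° (13.1); tBu at 120° is eclipsed with F at 120° (11.1); OCH3 at 240° is eclipsed with H at 240° (5.6). Total 29.8 kJ/mol.
B is eclipsed. CH2Cl at 0° is eclipsed with F at 0° (8.3); tBu at 120° is eclipsed with H at 120° (10.2); OCH3 at 240° is eclipsed with COOH at 240° (10.9). Total 29.4 kJ/mol.
C is eclipsed. CH2Cl at 0° is eclipsed with H at 0° (7.2); tBu at 120° is eclipsed with COOH at 120° (20.3); OCH3 at 240° is eclipsed with F at 240° (8.4). Total 35.9 kJ/mol.
B has the lowest total (29.4 kJ/mol).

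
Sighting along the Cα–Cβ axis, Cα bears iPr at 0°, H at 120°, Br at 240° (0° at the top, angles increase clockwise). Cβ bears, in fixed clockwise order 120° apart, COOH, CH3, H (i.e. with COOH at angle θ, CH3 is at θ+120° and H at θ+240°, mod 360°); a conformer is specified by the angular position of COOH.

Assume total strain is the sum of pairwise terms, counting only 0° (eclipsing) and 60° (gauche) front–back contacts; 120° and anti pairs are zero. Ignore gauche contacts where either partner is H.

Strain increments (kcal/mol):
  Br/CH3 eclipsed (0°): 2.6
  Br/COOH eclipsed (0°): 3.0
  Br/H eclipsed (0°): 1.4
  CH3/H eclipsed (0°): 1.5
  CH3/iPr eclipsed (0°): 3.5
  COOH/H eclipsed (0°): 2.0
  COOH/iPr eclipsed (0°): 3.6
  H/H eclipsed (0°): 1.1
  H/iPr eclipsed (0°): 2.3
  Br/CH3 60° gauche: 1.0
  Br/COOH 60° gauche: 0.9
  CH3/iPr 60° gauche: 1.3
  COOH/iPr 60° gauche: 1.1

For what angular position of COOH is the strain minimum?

60°

COOH at 0° (eclipsed): iPr(0°)/COOH(0°) eclipsed 3.6; H(120°)/CH3(120°) eclipsed 1.5; Br(240°)/H(240°) eclipsed 1.4 → 6.5 kcal/mol.
COOH at 60° (staggered): iPr(0°)/COOH(60°) gauche 1.1; Br(240°)/CH3(180°) gauche 1.0 → 2.1 kcal/mol.
COOH at 120° (eclipsed): iPr(0°)/H(0°) eclipsed 2.3; H(120°)/COOH(120°) eclipsed 2.0; Br(240°)/CH3(240°) eclipsed 2.6 → 6.9 kcal/mol.
COOH at 180° (staggered): iPr(0°)/CH3(300°) gauche 1.3; Br(240°)/COOH(180°) gauche 0.9; Br(240°)/CH3(300°) gauche 1.0 → 3.2 kcal/mol.
COOH at 240° (eclipsed): iPr(0°)/CH3(0°) eclipsed 3.5; H(120°)/H(120°) eclipsed 1.1; Br(240°)/COOH(240°) eclipsed 3.0 → 7.6 kcal/mol.
COOH at 300° (staggered): iPr(0°)/COOH(300°) gauche 1.1; iPr(0°)/CH3(60°) gauche 1.3; Br(240°)/COOH(300°) gauche 0.9 → 3.3 kcal/mol.
The minimum (2.1 kcal/mol) occurs with COOH at 60°.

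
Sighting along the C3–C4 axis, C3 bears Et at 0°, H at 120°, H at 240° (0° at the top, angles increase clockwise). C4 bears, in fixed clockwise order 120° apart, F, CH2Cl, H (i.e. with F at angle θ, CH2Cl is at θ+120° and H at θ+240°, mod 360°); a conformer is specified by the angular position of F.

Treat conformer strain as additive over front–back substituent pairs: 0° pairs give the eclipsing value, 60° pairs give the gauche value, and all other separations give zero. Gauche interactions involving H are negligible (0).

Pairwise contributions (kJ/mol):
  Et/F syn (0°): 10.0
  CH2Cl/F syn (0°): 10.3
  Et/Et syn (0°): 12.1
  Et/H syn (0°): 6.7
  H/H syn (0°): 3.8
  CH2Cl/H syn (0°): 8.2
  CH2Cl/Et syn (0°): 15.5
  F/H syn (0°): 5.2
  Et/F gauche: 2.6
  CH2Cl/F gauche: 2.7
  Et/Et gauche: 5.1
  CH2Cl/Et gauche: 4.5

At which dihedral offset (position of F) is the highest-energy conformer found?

240°

F at 0° (eclipsed): Et(0°)/F(0°) eclipsed 10.0; H(120°)/CH2Cl(120°) eclipsed 8.2; H(240°)/H(240°) eclipsed 3.8 → 22.0 kJ/mol.
F at 60° (staggered): Et(0°)/F(60°) gauche 2.6 → 2.6 kJ/mol.
F at 120° (eclipsed): Et(0°)/H(0°) eclipsed 6.7; H(120°)/F(120°) eclipsed 5.2; H(240°)/CH2Cl(240°) eclipsed 8.2 → 20.1 kJ/mol.
F at 180° (staggered): Et(0°)/CH2Cl(300°) gauche 4.5 → 4.5 kJ/mol.
F at 240° (eclipsed): Et(0°)/CH2Cl(0°) eclipsed 15.5; H(120°)/H(120°) eclipsed 3.8; H(240°)/F(240°) eclipsed 5.2 → 24.5 kJ/mol.
F at 300° (staggered): Et(0°)/F(300°) gauche 2.6; Et(0°)/CH2Cl(60°) gauche 4.5 → 7.1 kJ/mol.
The maximum (24.5 kJ/mol) occurs with F at 240°.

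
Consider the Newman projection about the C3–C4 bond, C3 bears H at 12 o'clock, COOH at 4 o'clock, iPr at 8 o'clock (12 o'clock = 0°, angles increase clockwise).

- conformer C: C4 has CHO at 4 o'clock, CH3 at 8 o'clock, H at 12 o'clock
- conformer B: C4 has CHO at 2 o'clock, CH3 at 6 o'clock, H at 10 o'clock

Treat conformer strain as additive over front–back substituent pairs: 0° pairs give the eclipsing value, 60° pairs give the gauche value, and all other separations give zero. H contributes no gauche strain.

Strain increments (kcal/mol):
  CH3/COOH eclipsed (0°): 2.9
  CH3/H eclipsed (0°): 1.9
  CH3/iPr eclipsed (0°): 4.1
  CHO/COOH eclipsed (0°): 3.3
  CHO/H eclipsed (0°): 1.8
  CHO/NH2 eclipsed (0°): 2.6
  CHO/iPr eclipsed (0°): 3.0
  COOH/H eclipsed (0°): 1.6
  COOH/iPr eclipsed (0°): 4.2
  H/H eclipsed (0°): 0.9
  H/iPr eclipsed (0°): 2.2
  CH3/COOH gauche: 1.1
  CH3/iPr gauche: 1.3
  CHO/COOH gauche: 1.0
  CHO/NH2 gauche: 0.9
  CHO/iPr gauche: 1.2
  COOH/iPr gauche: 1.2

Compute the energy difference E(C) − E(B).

+4.9 kcal/mol

C (eclipsed): H(0°)/H(0°) eclipsed 0.9; COOH(120°)/CHO(120°) eclipsed 3.3; iPr(240°)/CH3(240°) eclipsed 4.1 → 8.3 kcal/mol.
B (staggered): COOH(120°)/CHO(60°) gauche 1.0; COOH(120°)/CH3(180°) gauche 1.1; iPr(240°)/CH3(180°) gauche 1.3 → 3.4 kcal/mol.
E(C) − E(B) = 8.3 − 3.4 = +4.9 kcal/mol.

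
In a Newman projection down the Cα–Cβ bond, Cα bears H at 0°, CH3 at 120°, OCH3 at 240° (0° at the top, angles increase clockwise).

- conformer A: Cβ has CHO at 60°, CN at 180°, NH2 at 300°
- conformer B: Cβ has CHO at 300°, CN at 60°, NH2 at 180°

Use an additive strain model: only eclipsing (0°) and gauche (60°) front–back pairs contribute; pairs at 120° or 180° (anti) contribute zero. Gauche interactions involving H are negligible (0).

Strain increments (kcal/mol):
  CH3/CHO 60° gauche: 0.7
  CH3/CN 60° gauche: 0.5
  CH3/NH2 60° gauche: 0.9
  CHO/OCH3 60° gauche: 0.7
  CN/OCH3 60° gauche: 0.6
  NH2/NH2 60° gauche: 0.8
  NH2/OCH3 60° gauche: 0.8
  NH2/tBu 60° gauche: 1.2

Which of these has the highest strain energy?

A (staggered): CH3–CHO gauche, CH3–CN gauche, OCH3–CN gauche, OCH3–NH2 gauche; 0.7 + 0.5 + 0.6 + 0.8 = 2.6 kcal/mol.
B (staggered): CH3–CN gauche, CH3–NH2 gauche, OCH3–CHO gauche, OCH3–NH2 gauche; 0.5 + 0.9 + 0.7 + 0.8 = 2.9 kcal/mol.
B has the highest total (2.9 kcal/mol).

B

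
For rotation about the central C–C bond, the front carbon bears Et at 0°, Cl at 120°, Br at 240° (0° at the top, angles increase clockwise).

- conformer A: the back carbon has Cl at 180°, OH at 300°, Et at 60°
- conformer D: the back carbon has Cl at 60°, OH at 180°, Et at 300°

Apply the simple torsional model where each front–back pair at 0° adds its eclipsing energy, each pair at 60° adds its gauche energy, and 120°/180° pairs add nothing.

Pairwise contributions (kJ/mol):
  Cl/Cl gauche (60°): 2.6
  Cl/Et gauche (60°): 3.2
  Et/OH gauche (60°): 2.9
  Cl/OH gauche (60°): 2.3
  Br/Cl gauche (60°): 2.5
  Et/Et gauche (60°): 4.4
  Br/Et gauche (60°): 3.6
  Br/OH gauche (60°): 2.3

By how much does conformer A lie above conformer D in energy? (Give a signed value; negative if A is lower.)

-0.5 kJ/mol

A (staggered): Et(0°)/OH(300°) gauche 2.9; Et(0°)/Et(60°) gauche 4.4; Cl(120°)/Cl(180°) gauche 2.6; Cl(120°)/Et(60°) gauche 3.2; Br(240°)/Cl(180°) gauche 2.5; Br(240°)/OH(300°) gauche 2.3 → 17.9 kJ/mol.
D (staggered): Et(0°)/Cl(60°) gauche 3.2; Et(0°)/Et(300°) gauche 4.4; Cl(120°)/Cl(60°) gauche 2.6; Cl(120°)/OH(180°) gauche 2.3; Br(240°)/OH(180°) gauche 2.3; Br(240°)/Et(300°) gauche 3.6 → 18.4 kJ/mol.
E(A) − E(D) = 17.9 − 18.4 = -0.5 kJ/mol.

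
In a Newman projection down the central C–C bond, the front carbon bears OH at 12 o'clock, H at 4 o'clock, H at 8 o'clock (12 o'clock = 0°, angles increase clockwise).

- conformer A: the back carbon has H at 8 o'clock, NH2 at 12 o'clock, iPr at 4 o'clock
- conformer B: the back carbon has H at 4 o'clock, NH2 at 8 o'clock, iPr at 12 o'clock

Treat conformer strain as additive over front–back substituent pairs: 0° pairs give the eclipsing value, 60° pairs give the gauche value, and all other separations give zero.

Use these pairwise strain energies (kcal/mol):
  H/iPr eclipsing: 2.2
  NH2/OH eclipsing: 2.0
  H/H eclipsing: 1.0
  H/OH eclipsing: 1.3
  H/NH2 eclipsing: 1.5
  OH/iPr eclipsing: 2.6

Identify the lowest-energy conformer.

B

A (eclipsed): OH(0°)/NH2(0°) eclipsed 2.0; H(120°)/iPr(120°) eclipsed 2.2; H(240°)/H(240°) eclipsed 1.0 → 5.2 kcal/mol.
B (eclipsed): OH(0°)/iPr(0°) eclipsed 2.6; H(120°)/H(120°) eclipsed 1.0; H(240°)/NH2(240°) eclipsed 1.5 → 5.1 kcal/mol.
B has the lowest total (5.1 kcal/mol).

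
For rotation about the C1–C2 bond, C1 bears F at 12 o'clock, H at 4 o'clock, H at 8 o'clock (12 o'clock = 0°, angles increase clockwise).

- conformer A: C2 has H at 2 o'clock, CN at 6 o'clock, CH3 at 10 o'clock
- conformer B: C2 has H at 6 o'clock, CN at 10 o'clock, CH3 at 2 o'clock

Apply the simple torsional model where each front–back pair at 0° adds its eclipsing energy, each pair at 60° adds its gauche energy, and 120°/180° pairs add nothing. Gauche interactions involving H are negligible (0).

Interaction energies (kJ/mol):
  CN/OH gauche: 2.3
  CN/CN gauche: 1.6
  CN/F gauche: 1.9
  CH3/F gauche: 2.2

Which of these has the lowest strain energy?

A (staggered): F(0°)/CH3(300°) gauche 2.2 → 2.2 kJ/mol.
B (staggered): F(0°)/CN(300°) gauche 1.9; F(0°)/CH3(60°) gauche 2.2 → 4.1 kJ/mol.
A has the lowest total (2.2 kJ/mol).

A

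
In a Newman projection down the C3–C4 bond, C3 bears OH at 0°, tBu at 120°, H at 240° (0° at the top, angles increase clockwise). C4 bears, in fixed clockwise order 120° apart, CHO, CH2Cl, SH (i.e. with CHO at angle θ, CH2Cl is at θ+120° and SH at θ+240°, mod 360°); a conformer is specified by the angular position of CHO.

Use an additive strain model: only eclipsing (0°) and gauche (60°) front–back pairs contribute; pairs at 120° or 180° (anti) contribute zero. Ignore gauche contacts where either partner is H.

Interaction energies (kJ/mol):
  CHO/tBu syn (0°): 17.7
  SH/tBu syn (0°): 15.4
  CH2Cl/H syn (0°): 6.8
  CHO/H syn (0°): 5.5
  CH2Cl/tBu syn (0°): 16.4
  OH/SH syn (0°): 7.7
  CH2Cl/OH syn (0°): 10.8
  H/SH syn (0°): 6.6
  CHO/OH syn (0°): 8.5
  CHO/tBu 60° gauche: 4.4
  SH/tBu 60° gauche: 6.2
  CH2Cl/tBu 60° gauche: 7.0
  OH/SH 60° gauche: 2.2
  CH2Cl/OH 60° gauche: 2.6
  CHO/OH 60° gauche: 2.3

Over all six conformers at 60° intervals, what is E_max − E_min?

16.8 kJ/mol

CHO at 0° (eclipsed): OH(0°)/CHO(0°) eclipsed 8.5; tBu(120°)/CH2Cl(120°) eclipsed 16.4; H(240°)/SH(240°) eclipsed 6.6 → 31.5 kJ/mol.
CHO at 60° (staggered): OH(0°)/CHO(60°) gauche 2.3; OH(0°)/SH(300°) gauche 2.2; tBu(120°)/CHO(60°) gauche 4.4; tBu(120°)/CH2Cl(180°) gauche 7.0 → 15.9 kJ/mol.
CHO at 120° (eclipsed): OH(0°)/SH(0°) eclipsed 7.7; tBu(120°)/CHO(120°) eclipsed 17.7; H(240°)/CH2Cl(240°) eclipsed 6.8 → 32.2 kJ/mol.
CHO at 180° (staggered): OH(0°)/CH2Cl(300°) gauche 2.6; OH(0°)/SH(60°) gauche 2.2; tBu(120°)/CHO(180°) gauche 4.4; tBu(120°)/SH(60°) gauche 6.2 → 15.4 kJ/mol.
CHO at 240° (eclipsed): OH(0°)/CH2Cl(0°) eclipsed 10.8; tBu(120°)/SH(120°) eclipsed 15.4; H(240°)/CHO(240°) eclipsed 5.5 → 31.7 kJ/mol.
CHO at 300° (staggered): OH(0°)/CHO(300°) gauche 2.3; OH(0°)/CH2Cl(60°) gauche 2.6; tBu(120°)/CH2Cl(60°) gauche 7.0; tBu(120°)/SH(180°) gauche 6.2 → 18.1 kJ/mol.
Max at 120° (32.2 kJ/mol), min at 180° (15.4 kJ/mol); barrier = 16.8 kJ/mol.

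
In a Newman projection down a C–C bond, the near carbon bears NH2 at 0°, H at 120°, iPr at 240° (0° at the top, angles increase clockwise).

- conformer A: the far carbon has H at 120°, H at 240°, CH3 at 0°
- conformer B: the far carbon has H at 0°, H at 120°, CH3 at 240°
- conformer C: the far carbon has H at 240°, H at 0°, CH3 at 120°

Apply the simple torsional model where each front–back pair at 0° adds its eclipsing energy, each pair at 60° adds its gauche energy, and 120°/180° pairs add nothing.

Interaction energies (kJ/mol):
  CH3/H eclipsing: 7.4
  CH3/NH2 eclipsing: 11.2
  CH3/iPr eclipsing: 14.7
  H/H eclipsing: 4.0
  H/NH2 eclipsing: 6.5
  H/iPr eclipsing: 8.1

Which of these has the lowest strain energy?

A (eclipsed): NH2–CH3 eclipsed, H–H eclipsed, iPr–H eclipsed; 11.2 + 4.0 + 8.1 = 23.3 kJ/mol.
B (eclipsed): NH2–H eclipsed, H–H eclipsed, iPr–CH3 eclipsed; 6.5 + 4.0 + 14.7 = 25.2 kJ/mol.
C (eclipsed): NH2–H eclipsed, H–CH3 eclipsed, iPr–H eclipsed; 6.5 + 7.4 + 8.1 = 22.0 kJ/mol.
C has the lowest total (22.0 kJ/mol).

C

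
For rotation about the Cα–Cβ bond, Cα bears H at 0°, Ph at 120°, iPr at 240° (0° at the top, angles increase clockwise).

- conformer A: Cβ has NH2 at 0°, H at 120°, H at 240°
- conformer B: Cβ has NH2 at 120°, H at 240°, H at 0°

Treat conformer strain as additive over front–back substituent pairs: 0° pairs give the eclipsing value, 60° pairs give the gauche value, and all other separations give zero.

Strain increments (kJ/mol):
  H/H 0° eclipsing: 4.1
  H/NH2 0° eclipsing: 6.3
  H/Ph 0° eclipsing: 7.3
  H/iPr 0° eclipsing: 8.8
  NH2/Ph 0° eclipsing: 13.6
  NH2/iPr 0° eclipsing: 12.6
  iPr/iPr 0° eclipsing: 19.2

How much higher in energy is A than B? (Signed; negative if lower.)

A (eclipsed): H(0°)/NH2(0°) eclipsed 6.3; Ph(120°)/H(120°) eclipsed 7.3; iPr(240°)/H(240°) eclipsed 8.8 → 22.4 kJ/mol.
B (eclipsed): H(0°)/H(0°) eclipsed 4.1; Ph(120°)/NH2(120°) eclipsed 13.6; iPr(240°)/H(240°) eclipsed 8.8 → 26.5 kJ/mol.
E(A) − E(B) = 22.4 − 26.5 = -4.1 kJ/mol.

-4.1 kJ/mol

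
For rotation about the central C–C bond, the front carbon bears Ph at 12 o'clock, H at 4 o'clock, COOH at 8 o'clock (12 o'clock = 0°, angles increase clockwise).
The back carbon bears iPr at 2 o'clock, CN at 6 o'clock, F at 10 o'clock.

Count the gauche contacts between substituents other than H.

Non-H gauche pairs: Ph(0°)/iPr(60°); Ph(0°)/F(300°); COOH(240°)/CN(180°); COOH(240°)/F(300°) — 4 interactions.

4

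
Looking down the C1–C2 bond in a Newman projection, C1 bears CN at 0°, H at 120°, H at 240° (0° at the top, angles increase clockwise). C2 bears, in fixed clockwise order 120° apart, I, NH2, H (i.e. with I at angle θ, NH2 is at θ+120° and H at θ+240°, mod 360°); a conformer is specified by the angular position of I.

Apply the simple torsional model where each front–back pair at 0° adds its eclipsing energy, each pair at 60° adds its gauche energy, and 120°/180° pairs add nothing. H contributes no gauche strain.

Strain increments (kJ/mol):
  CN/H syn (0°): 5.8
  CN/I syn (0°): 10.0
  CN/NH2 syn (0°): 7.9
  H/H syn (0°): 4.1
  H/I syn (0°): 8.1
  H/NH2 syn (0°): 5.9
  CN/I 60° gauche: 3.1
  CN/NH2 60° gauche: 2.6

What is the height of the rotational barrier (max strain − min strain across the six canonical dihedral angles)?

I at 0° (eclipsed): CN–I eclipsed, H–NH2 eclipsed, H–H eclipsed; 10.0 + 5.9 + 4.1 = 20.0 kJ/mol.
I at 60° (staggered): CN–I gauche; 3.1 = 3.1 kJ/mol.
I at 120° (eclipsed): CN–H eclipsed, H–I eclipsed, H–NH2 eclipsed; 5.8 + 8.1 + 5.9 = 19.8 kJ/mol.
I at 180° (staggered): CN–NH2 gauche; 2.6 = 2.6 kJ/mol.
I at 240° (eclipsed): CN–NH2 eclipsed, H–H eclipsed, H–I eclipsed; 7.9 + 4.1 + 8.1 = 20.1 kJ/mol.
I at 300° (staggered): CN–I gauche, CN–NH2 gauche; 3.1 + 2.6 = 5.7 kJ/mol.
Max at 240° (20.1 kJ/mol), min at 180° (2.6 kJ/mol); barrier = 17.5 kJ/mol.

17.5 kJ/mol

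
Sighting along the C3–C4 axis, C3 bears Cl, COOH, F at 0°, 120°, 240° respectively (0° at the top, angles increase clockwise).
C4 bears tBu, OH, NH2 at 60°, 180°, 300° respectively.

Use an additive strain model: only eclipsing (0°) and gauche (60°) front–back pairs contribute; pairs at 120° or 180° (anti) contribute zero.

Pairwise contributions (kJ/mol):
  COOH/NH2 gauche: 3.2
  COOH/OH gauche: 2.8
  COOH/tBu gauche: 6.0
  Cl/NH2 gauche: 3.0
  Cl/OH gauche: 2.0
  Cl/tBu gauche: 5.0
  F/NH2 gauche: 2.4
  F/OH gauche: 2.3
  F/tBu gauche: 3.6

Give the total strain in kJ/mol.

21.5 kJ/mol

This conformer (staggered): Cl(0°)/tBu(60°) gauche 5.0; Cl(0°)/NH2(300°) gauche 3.0; COOH(120°)/tBu(60°) gauche 6.0; COOH(120°)/OH(180°) gauche 2.8; F(240°)/OH(180°) gauche 2.3; F(240°)/NH2(300°) gauche 2.4 → 21.5 kJ/mol.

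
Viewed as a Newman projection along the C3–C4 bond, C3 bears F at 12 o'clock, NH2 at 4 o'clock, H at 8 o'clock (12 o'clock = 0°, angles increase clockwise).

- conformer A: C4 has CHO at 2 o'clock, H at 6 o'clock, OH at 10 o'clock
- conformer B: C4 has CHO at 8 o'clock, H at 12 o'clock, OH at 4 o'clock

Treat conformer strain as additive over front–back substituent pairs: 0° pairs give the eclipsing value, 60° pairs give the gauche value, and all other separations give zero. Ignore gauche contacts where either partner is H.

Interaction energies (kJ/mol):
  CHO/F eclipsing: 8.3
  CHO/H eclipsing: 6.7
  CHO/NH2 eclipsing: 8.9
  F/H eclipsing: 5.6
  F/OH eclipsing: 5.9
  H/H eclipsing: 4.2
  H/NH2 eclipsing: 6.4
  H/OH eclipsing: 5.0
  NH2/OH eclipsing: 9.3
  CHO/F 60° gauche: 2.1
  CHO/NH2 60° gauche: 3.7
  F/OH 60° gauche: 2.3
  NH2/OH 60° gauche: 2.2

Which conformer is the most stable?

A (staggered): F(0°)/CHO(60°) gauche 2.1; F(0°)/OH(300°) gauche 2.3; NH2(120°)/CHO(60°) gauche 3.7 → 8.1 kJ/mol.
B (eclipsed): F(0°)/H(0°) eclipsed 5.6; NH2(120°)/OH(120°) eclipsed 9.3; H(240°)/CHO(240°) eclipsed 6.7 → 21.6 kJ/mol.
A has the lowest total (8.1 kJ/mol).

A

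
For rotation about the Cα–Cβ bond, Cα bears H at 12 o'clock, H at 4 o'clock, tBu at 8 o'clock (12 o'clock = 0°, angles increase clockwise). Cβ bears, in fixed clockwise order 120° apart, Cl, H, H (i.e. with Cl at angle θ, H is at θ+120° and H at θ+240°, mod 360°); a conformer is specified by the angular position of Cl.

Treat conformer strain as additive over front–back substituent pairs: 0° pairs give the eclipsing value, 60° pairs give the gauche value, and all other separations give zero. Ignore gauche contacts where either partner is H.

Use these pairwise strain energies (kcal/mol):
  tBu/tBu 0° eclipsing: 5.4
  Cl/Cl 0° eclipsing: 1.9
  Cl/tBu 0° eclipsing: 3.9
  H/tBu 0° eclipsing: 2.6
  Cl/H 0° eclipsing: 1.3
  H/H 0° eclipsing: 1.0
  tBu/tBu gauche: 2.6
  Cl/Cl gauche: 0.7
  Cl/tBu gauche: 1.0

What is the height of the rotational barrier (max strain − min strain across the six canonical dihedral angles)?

Cl at 0° (eclipsed): H–Cl eclipsed, H–H eclipsed, tBu–H eclipsed; 1.3 + 1.0 + 2.6 = 4.9 kcal/mol.
Cl at 60° (staggered): no non-H gauche contacts → 0.0 kcal/mol.
Cl at 120° (eclipsed): H–H eclipsed, H–Cl eclipsed, tBu–H eclipsed; 1.0 + 1.3 + 2.6 = 4.9 kcal/mol.
Cl at 180° (staggered): tBu–Cl gauche; 1.0 = 1.0 kcal/mol.
Cl at 240° (eclipsed): H–H eclipsed, H–H eclipsed, tBu–Cl eclipsed; 1.0 + 1.0 + 3.9 = 5.9 kcal/mol.
Cl at 300° (staggered): tBu–Cl gauche; 1.0 = 1.0 kcal/mol.
Max at 240° (5.9 kcal/mol), min at 60° (0.0 kcal/mol); barrier = 5.9 kcal/mol.

5.9 kcal/mol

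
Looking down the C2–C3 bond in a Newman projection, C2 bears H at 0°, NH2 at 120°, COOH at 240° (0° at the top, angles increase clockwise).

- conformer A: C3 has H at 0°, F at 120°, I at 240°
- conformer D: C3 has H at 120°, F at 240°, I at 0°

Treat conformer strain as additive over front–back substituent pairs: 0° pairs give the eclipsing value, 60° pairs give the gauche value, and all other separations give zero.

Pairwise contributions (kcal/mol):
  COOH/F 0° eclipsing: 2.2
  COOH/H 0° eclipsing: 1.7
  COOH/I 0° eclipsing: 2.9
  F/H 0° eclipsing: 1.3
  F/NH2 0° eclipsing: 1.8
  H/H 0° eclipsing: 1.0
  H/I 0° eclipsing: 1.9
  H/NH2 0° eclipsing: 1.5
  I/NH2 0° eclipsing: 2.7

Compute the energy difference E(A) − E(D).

+0.1 kcal/mol

A (eclipsed): H–H eclipsed, NH2–F eclipsed, COOH–I eclipsed; 1.0 + 1.8 + 2.9 = 5.7 kcal/mol.
D (eclipsed): H–I eclipsed, NH2–H eclipsed, COOH–F eclipsed; 1.9 + 1.5 + 2.2 = 5.6 kcal/mol.
E(A) − E(D) = 5.7 − 5.6 = +0.1 kcal/mol.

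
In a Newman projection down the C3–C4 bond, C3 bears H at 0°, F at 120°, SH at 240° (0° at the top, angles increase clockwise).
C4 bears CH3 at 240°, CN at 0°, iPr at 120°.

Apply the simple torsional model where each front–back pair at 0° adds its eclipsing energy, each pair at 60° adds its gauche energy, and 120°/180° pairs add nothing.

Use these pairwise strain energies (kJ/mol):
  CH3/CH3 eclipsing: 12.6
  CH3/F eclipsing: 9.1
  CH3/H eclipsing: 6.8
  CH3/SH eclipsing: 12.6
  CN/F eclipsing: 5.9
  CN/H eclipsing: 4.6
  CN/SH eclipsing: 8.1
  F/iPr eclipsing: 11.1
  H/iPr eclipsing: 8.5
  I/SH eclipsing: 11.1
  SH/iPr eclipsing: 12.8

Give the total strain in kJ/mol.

28.3 kJ/mol

This conformer is eclipsed. H at 0° is eclipsed with CN at 0° (4.6); F at 120° is eclipsed with iPr at 120° (11.1); SH at 240° is eclipsed with CH3 at 240° (12.6). Total 28.3 kJ/mol.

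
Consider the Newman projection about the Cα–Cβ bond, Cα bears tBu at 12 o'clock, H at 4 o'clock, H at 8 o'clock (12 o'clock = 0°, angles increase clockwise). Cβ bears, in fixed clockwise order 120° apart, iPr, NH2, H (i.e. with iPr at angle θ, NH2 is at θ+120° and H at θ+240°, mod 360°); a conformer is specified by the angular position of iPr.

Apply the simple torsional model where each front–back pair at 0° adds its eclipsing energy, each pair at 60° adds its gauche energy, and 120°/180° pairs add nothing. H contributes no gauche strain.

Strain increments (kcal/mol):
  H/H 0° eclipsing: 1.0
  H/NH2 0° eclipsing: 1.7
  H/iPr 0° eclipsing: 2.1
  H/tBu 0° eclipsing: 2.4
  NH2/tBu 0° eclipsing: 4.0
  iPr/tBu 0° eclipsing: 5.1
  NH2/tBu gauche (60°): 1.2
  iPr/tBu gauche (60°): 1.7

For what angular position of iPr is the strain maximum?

iPr at 0° is eclipsed. tBu at 0° is eclipsed with iPr at 0° (5.1); H at 120° is eclipsed with NH2 at 120° (1.7); H at 240° is eclipsed with H at 240° (1.0). Total 7.8 kcal/mol.
iPr at 60° is staggered. tBu at 0° is gauche with iPr at 60° (1.7). Total 1.7 kcal/mol.
iPr at 120° is eclipsed. tBu at 0° is eclipsed with H at 0° (2.4); H at 120° is eclipsed with iPr at 120° (2.1); H at 240° is eclipsed with NH2 at 240° (1.7). Total 6.2 kcal/mol.
iPr at 180° is staggered. tBu at 0° is gauche with NH2 at 300° (1.2). Total 1.2 kcal/mol.
iPr at 240° is eclipsed. tBu at 0° is eclipsed with NH2 at 0° (4.0); H at 120° is eclipsed with H at 120° (1.0); H at 240° is eclipsed with iPr at 240° (2.1). Total 7.1 kcal/mol.
iPr at 300° is staggered. tBu at 0° is gauche with iPr at 300° (1.7); tBu at 0° is gauche with NH2 at 60° (1.2). Total 2.9 kcal/mol.
The maximum (7.8 kcal/mol) occurs with iPr at 0°.

0°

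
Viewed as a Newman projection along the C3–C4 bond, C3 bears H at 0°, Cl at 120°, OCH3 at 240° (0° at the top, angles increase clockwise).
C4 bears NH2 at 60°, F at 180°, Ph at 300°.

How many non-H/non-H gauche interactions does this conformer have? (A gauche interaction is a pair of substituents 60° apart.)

4

Non-H gauche pairs: Cl(120°)/NH2(60°); Cl(120°)/F(180°); OCH3(240°)/F(180°); OCH3(240°)/Ph(300°) — 4 interactions.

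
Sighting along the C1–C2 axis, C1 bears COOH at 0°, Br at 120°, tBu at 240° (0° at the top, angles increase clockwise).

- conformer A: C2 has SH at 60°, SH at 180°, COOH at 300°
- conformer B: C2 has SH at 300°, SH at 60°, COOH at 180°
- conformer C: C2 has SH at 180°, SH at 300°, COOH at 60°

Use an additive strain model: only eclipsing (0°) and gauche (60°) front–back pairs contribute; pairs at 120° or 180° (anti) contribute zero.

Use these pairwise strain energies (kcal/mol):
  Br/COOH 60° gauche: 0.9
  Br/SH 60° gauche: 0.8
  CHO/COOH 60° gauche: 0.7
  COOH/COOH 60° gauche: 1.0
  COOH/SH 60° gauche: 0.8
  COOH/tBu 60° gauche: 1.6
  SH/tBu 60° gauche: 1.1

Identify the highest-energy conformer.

A is staggered. COOH at 0° is gauche with SH at 60° (0.8); COOH at 0° is gauche with COOH at 300° (1.0); Br at 120° is gauche with SH at 60° (0.8); Br at 120° is gauche with SH at 180° (0.8); tBu at 240° is gauche with SH at 180° (1.1); tBu at 240° is gauche with COOH at 300° (1.6). Total 6.1 kcal/mol.
B is staggered. COOH at 0° is gauche with SH at 300° (0.8); COOH at 0° is gauche with SH at 60° (0.8); Br at 120° is gauche with SH at 60° (0.8); Br at 120° is gauche with COOH at 180° (0.9); tBu at 240° is gauche with SH at 300° (1.1); tBu at 240° is gauche with COOH at 180° (1.6). Total 6.0 kcal/mol.
C is staggered. COOH at 0° is gauche with SH at 300° (0.8); COOH at 0° is gauche with COOH at 60° (1.0); Br at 120° is gauche with SH at 180° (0.8); Br at 120° is gauche with COOH at 60° (0.9); tBu at 240° is gauche with SH at 180° (1.1); tBu at 240° is gauche with SH at 300° (1.1). Total 5.7 kcal/mol.
A has the highest total (6.1 kcal/mol).

A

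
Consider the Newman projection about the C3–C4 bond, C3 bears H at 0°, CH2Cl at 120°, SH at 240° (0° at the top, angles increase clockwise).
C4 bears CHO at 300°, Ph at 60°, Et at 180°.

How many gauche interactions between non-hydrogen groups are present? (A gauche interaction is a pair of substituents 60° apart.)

4

Non-H gauche pairs: CH2Cl(120°)/Ph(60°); CH2Cl(120°)/Et(180°); SH(240°)/CHO(300°); SH(240°)/Et(180°) — 4 interactions.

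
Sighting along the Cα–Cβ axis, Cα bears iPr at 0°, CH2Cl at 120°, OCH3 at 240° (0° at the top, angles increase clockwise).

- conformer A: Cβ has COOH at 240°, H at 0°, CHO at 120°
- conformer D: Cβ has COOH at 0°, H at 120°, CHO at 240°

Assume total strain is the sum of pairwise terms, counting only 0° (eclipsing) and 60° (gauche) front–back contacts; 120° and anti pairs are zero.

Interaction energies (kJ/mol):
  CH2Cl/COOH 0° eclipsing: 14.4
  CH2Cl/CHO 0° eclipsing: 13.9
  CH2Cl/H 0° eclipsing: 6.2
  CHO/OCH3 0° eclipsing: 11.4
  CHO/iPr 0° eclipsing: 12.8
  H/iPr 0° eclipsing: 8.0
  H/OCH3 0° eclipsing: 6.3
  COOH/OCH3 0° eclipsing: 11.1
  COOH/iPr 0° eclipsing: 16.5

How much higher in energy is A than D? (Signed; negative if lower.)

-1.1 kJ/mol

A is eclipsed. iPr at 0° is eclipsed with H at 0° (8.0); CH2Cl at 120° is eclipsed with CHO at 120° (13.9); OCH3 at 240° is eclipsed with COOH at 240° (11.1). Total 33.0 kJ/mol.
D is eclipsed. iPr at 0° is eclipsed with COOH at 0° (16.5); CH2Cl at 120° is eclipsed with H at 120° (6.2); OCH3 at 240° is eclipsed with CHO at 240° (11.4). Total 34.1 kJ/mol.
E(A) − E(D) = 33.0 − 34.1 = -1.1 kJ/mol.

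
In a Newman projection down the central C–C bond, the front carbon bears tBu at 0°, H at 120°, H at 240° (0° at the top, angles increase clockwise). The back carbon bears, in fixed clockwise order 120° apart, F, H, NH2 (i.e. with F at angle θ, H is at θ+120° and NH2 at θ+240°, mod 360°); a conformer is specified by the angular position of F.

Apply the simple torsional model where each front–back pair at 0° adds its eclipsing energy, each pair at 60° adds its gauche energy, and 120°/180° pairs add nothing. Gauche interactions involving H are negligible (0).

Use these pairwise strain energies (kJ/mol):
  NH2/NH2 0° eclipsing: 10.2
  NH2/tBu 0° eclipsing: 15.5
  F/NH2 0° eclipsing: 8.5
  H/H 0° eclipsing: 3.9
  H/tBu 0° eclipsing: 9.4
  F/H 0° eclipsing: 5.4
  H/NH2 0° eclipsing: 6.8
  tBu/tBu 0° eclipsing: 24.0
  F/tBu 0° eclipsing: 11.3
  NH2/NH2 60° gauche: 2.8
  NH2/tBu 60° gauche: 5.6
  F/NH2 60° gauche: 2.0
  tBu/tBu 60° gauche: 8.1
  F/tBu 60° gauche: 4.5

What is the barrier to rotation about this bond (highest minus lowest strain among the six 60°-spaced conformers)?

F at 0° (eclipsed): tBu(0°)/F(0°) eclipsed 11.3; H(120°)/H(120°) eclipsed 3.9; H(240°)/NH2(240°) eclipsed 6.8 → 22.0 kJ/mol.
F at 60° (staggered): tBu(0°)/F(60°) gauche 4.5; tBu(0°)/NH2(300°) gauche 5.6 → 10.1 kJ/mol.
F at 120° (eclipsed): tBu(0°)/NH2(0°) eclipsed 15.5; H(120°)/F(120°) eclipsed 5.4; H(240°)/H(240°) eclipsed 3.9 → 24.8 kJ/mol.
F at 180° (staggered): tBu(0°)/NH2(60°) gauche 5.6 → 5.6 kJ/mol.
F at 240° (eclipsed): tBu(0°)/H(0°) eclipsed 9.4; H(120°)/NH2(120°) eclipsed 6.8; H(240°)/F(240°) eclipsed 5.4 → 21.6 kJ/mol.
F at 300° (staggered): tBu(0°)/F(300°) gauche 4.5 → 4.5 kJ/mol.
Max at 120° (24.8 kJ/mol), min at 300° (4.5 kJ/mol); barrier = 20.3 kJ/mol.

20.3 kJ/mol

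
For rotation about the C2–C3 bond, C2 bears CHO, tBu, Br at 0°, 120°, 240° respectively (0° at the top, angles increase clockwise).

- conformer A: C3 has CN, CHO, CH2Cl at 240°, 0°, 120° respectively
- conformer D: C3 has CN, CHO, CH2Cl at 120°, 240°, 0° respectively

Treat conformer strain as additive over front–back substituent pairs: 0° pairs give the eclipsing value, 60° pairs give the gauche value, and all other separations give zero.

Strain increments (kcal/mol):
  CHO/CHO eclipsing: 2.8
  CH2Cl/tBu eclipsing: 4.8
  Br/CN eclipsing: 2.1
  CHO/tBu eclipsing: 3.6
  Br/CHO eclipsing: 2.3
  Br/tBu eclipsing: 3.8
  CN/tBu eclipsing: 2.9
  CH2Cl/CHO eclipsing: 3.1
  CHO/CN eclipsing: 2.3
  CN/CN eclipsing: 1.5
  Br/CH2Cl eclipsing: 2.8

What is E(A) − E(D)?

A is eclipsed. CHO at 0° is eclipsed with CHO at 0° (2.8); tBu at 120° is eclipsed with CH2Cl at 120° (4.8); Br at 240° is eclipsed with CN at 240° (2.1). Total 9.7 kcal/mol.
D is eclipsed. CHO at 0° is eclipsed with CH2Cl at 0° (3.1); tBu at 120° is eclipsed with CN at 120° (2.9); Br at 240° is eclipsed with CHO at 240° (2.3). Total 8.3 kcal/mol.
E(A) − E(D) = 9.7 − 8.3 = +1.4 kcal/mol.

+1.4 kcal/mol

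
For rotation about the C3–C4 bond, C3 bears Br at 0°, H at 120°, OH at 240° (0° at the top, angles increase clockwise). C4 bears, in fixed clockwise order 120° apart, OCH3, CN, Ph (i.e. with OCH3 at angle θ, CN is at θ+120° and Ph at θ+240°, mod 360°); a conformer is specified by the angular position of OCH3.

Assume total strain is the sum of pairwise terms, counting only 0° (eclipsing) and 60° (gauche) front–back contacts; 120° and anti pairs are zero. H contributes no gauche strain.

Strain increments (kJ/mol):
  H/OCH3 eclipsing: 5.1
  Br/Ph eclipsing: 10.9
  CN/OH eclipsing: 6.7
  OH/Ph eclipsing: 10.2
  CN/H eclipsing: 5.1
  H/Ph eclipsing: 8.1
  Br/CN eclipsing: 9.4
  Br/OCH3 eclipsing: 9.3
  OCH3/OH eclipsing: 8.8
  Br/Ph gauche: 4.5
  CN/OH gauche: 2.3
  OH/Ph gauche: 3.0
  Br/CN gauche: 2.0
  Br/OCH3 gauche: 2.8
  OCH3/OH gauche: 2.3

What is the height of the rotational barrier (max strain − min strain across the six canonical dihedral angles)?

16.2 kJ/mol

OCH3 at 0° (eclipsed): Br–OCH3 eclipsed, H–CN eclipsed, OH–Ph eclipsed; 9.3 + 5.1 + 10.2 = 24.6 kJ/mol.
OCH3 at 60° (staggered): Br–OCH3 gauche, Br–Ph gauche, OH–CN gauche, OH–Ph gauche; 2.8 + 4.5 + 2.3 + 3.0 = 12.6 kJ/mol.
OCH3 at 120° (eclipsed): Br–Ph eclipsed, H–OCH3 eclipsed, OH–CN eclipsed; 10.9 + 5.1 + 6.7 = 22.7 kJ/mol.
OCH3 at 180° (staggered): Br–CN gauche, Br–Ph gauche, OH–OCH3 gauche, OH–CN gauche; 2.0 + 4.5 + 2.3 + 2.3 = 11.1 kJ/mol.
OCH3 at 240° (eclipsed): Br–CN eclipsed, H–Ph eclipsed, OH–OCH3 eclipsed; 9.4 + 8.1 + 8.8 = 26.3 kJ/mol.
OCH3 at 300° (staggered): Br–OCH3 gauche, Br–CN gauche, OH–OCH3 gauche, OH–Ph gauche; 2.8 + 2.0 + 2.3 + 3.0 = 10.1 kJ/mol.
Max at 240° (26.3 kJ/mol), min at 300° (10.1 kJ/mol); barrier = 16.2 kJ/mol.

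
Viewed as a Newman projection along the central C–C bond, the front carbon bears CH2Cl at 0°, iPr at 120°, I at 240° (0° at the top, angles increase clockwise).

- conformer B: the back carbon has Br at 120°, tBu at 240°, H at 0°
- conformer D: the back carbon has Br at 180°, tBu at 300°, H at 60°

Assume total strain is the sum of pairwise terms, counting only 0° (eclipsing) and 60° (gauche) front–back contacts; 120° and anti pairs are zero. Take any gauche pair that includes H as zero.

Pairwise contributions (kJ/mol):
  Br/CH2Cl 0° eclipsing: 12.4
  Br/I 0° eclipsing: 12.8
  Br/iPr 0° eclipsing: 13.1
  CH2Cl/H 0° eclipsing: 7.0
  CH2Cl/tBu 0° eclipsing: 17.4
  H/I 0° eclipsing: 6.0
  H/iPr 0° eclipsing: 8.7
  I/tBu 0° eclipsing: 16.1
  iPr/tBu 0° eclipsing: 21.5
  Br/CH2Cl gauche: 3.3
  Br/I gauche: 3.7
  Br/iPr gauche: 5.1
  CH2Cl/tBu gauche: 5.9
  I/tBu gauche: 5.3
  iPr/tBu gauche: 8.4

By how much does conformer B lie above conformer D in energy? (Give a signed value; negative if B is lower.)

+16.2 kJ/mol

B (eclipsed): CH2Cl(0°)/H(0°) eclipsed 7.0; iPr(120°)/Br(120°) eclipsed 13.1; I(240°)/tBu(240°) eclipsed 16.1 → 36.2 kJ/mol.
D (staggered): CH2Cl(0°)/tBu(300°) gauche 5.9; iPr(120°)/Br(180°) gauche 5.1; I(240°)/Br(180°) gauche 3.7; I(240°)/tBu(300°) gauche 5.3 → 20.0 kJ/mol.
E(B) − E(D) = 36.2 − 20.0 = +16.2 kJ/mol.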